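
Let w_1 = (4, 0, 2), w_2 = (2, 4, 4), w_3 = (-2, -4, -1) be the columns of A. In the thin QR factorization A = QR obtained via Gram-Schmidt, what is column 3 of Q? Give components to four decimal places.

e_3 = (-0.3714, -0.5571, 0.7428)

w_1 = (4, 0, 2); ‖w_1‖ = 4.4721, so e_1 = (0.8944, 0.0000, 0.4472).
e_1·w_2 = 0.8944·2 + 0.0000·4 + 0.4472·4 = 3.5777.
u_2 = w_2 − 3.5777·e_1 = (-1.2000, 4.0000, 2.4000).
‖u_2‖ = 4.8166, so e_2 = (-0.2491, 0.8305, 0.4983).
e_1·w_3 = 0.8944·(-2) + 0.0000·(-4) + 0.4472·(-1) = -2.2361; e_2·w_3 = (-0.2491)·(-2) + 0.8305·(-4) + 0.4983·(-1) = -3.3218.
u_3 = w_3 + 2.2361·e_1 + 3.3218·e_2 = (-0.8276, -1.2414, 1.6552).
‖u_3‖ = 2.2283, so e_3 = (-0.3714, -0.5571, 0.7428).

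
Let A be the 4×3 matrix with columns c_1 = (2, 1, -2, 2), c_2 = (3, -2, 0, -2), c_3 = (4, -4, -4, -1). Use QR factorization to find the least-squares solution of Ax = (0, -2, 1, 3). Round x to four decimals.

x = (0.0310, -0.3243, 0.1597)

q_1 = c_1/‖c_1‖ = (2, 1, -2, 2)/3.6056 = (0.5547, 0.2774, -0.5547, 0.5547).
r_{12} = q_1·c_2 = 0.0000.
u_2 = c_2 + 0.0000·q_1 = (3.0000, -2.0000, 0.0000, -2.0000).
‖u_2‖ = 4.1231, so q_2 = (0.7276, -0.4851, 0.0000, -0.4851).
r_{13} = q_1·c_3 = 2.7735; r_{23} = q_2·c_3 = 5.3358.
u_3 = c_3 − 2.7735·q_1 − 5.3358·q_2 = (-1.4208, -2.1810, -2.4615, 0.0498).
‖u_3‖ = 3.5829, so q_3 = (-0.3966, -0.6087, -0.6870, 0.0139).
Qᵀb = (0.5547, -0.4851, 0.5721).
Back-substitute: x_3 = 0.5721/3.5829 = 0.1597.
x_2 = (-0.4851 − 5.3358·0.1597)/4.1231 = -0.3243.
x_1 = (0.5547 + 0.0000·(-0.3243) − 2.7735·0.1597)/3.6056 = 0.0310.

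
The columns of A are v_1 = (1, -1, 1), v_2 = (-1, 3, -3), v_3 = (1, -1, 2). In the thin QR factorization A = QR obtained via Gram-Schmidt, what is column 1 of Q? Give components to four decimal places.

q_1 = (0.5774, -0.5774, 0.5774)

v_1 = (1, -1, 1); ‖v_1‖ = 1.7321, so q_1 = (0.5774, -0.5774, 0.5774).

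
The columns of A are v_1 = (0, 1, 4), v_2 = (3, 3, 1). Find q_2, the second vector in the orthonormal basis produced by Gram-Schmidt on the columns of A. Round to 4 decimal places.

v_1 = (0, 1, 4); ‖v_1‖ = 4.1231, so q_1 = (0.0000, 0.2425, 0.9701).
q_1·v_2 = 0.0000·3 + 0.2425·3 + 0.9701·1 = 1.6977.
u_2 = v_2 − 1.6977·q_1 = (3.0000, 2.5882, -0.6471).
‖u_2‖ = 4.0147, so q_2 = (0.7473, 0.6447, -0.1612).

q_2 = (0.7473, 0.6447, -0.1612)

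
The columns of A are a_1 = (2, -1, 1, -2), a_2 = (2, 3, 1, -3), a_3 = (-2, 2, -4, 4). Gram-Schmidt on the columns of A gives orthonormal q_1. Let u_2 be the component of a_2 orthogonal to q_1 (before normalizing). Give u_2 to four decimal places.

u_2 = (0.4000, 3.8000, 0.2000, -1.4000)

a_1 = (2, -1, 1, -2); ‖a_1‖ = 3.1623, so q_1 = (0.6325, -0.3162, 0.3162, -0.6325).
q_1·a_2 = 0.6325·2 + (-0.3162)·3 + 0.3162·1 + (-0.6325)·(-3) = 2.5298.
u_2 = a_2 − 2.5298·q_1 = (0.4000, 3.8000, 0.2000, -1.4000).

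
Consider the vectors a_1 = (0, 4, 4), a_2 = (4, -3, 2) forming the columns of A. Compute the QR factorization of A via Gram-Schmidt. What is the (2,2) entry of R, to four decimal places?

r_{22} = 5.3385

a_1 = (0, 4, 4); ‖a_1‖ = 5.6569, so e_1 = (0.0000, 0.7071, 0.7071).
e_1·a_2 = 0.0000·4 + 0.7071·(-3) + 0.7071·2 = -0.7071.
u_2 = a_2 + 0.7071·e_1 = (4.0000, -2.5000, 2.5000).
r_{22} = ‖u_2‖ = 5.3385.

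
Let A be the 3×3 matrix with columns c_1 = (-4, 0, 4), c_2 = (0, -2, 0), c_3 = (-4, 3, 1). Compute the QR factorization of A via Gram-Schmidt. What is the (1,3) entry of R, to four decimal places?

r_{13} = 3.5355

e_1 = c_1/‖c_1‖ = (-4, 0, 4)/5.6569 = (-0.7071, 0.0000, 0.7071).
r_{13} = e_1·c_3 = 3.5355.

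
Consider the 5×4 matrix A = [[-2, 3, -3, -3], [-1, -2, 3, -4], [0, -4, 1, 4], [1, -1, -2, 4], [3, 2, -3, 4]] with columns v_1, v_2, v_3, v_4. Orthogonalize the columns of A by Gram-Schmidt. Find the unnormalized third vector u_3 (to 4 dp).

q_1 = v_1/‖v_1‖ = (-2, -1, 0, 1, 3)/3.8730 = (-0.5164, -0.2582, 0.0000, 0.2582, 0.7746).
r_{12} = q_1·v_2 = 0.2582.
u_2 = v_2 − 0.2582·q_1 = (3.1333, -1.9333, -4.0000, -1.0667, 1.8000).
‖u_2‖ = 5.8252, so q_2 = (0.5379, -0.3319, -0.6867, -0.1831, 0.3090).
r_{13} = q_1·v_3 = -2.0656; r_{23} = q_2·v_3 = -3.8568.
u_3 = v_3 + 2.0656·q_1 + 3.8568·q_2 = (-1.9921, 1.1866, -1.6483, -2.1729, -0.2083).

u_3 = (-1.9921, 1.1866, -1.6483, -2.1729, -0.2083)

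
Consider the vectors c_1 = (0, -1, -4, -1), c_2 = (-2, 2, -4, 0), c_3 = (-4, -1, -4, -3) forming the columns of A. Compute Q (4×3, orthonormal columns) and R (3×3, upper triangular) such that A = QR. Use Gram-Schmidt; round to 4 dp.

Q = [[0.0000, -0.5523, -0.7403], [-0.2357, 0.7671, -0.3077], [-0.9428, -0.2455, 0.2163], [-0.2357, 0.2148, -0.5573]], R = [[4.2426, 3.2998, 4.7140], [0.0000, 3.6209, 1.7798], [0.0000, 0.0000, 4.0756]]

e_1 = c_1/‖c_1‖ = (0, -1, -4, -1)/4.2426 = (0.0000, -0.2357, -0.9428, -0.2357).
r_{12} = e_1·c_2 = 3.2998.
u_2 = c_2 − 3.2998·e_1 = (-2.0000, 2.7778, -0.8889, 0.7778).
‖u_2‖ = 3.6209, so e_2 = (-0.5523, 0.7671, -0.2455, 0.2148).
r_{13} = e_1·c_3 = 4.7140; r_{23} = e_2·c_3 = 1.7798.
u_3 = c_3 − 4.7140·e_1 − 1.7798·e_2 = (-3.0169, -1.2542, 0.8814, -2.2712).
‖u_3‖ = 4.0756, so e_3 = (-0.7403, -0.3077, 0.2163, -0.5573).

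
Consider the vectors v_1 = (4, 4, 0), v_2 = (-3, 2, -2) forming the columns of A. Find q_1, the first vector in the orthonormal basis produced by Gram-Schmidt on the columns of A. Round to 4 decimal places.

q_1 = (0.7071, 0.7071, 0.0000)

q_1 = v_1/‖v_1‖ = (4, 4, 0)/5.6569 = (0.7071, 0.7071, 0.0000).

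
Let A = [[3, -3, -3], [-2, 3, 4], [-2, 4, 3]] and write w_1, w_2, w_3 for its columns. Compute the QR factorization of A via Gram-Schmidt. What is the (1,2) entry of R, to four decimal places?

r_{12} = -5.5783

w_1 = (3, -2, -2); ‖w_1‖ = 4.1231, so q_1 = (0.7276, -0.4851, -0.4851).
r_{12} = q_1·w_2 = -5.5783.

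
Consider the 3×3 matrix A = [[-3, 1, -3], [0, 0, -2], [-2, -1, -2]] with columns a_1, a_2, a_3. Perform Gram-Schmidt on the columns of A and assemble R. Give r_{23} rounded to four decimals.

r_{23} = 0.0000

e_1 = a_1/‖a_1‖ = (-3, 0, -2)/3.6056 = (-0.8321, 0.0000, -0.5547).
r_{12} = e_1·a_2 = -0.2774.
u_2 = a_2 + 0.2774·e_1 = (0.7692, 0.0000, -1.1538).
‖u_2‖ = 1.3868, so e_2 = (0.5547, 0.0000, -0.8321).
r_{23} = e_2·a_3 = 0.0000.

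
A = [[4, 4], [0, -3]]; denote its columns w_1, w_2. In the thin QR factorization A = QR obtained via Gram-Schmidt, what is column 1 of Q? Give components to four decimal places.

e_1 = w_1/‖w_1‖ = (4, 0)/4.0000 = (1.0000, 0.0000).

e_1 = (1.0000, 0.0000)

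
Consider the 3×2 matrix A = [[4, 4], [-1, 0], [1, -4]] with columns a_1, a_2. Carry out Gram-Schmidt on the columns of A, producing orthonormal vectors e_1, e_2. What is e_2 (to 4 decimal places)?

e_2 = (0.2722, 0.1361, -0.9526)

a_1 = (4, -1, 1); ‖a_1‖ = 4.2426, so e_1 = (0.9428, -0.2357, 0.2357).
e_1·a_2 = 0.9428·4 + (-0.2357)·0 + 0.2357·(-4) = 2.8284.
u_2 = a_2 − 2.8284·e_1 = (1.3333, 0.6667, -4.6667).
‖u_2‖ = 4.8990, so e_2 = (0.2722, 0.1361, -0.9526).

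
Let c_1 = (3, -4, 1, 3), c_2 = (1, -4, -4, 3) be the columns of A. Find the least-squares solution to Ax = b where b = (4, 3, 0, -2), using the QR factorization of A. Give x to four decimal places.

x = (0.0940, -0.3870)

e_1 = c_1/‖c_1‖ = (3, -4, 1, 3)/5.9161 = (0.5071, -0.6761, 0.1690, 0.5071).
r_{12} = e_1·c_2 = 4.0567.
u_2 = c_2 − 4.0567·e_1 = (-1.0571, -1.2571, -4.6857, 0.9429).
‖u_2‖ = 5.0540, so e_2 = (-0.2092, -0.2487, -0.9271, 0.1866).
Qᵀb = (-1.0142, -1.9560).
Back-substitute: x_2 = -1.9560/5.0540 = -0.3870.
x_1 = (-1.0142 − 4.0567·(-0.3870))/5.9161 = 0.0940.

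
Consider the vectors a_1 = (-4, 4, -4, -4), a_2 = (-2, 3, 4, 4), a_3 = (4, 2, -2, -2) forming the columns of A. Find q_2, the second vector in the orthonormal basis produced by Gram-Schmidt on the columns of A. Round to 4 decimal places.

q_1 = a_1/‖a_1‖ = (-4, 4, -4, -4)/8.0000 = (-0.5000, 0.5000, -0.5000, -0.5000).
r_{12} = q_1·a_2 = -1.5000.
u_2 = a_2 + 1.5000·q_1 = (-2.7500, 3.7500, 3.2500, 3.2500).
‖u_2‖ = 6.5383, so q_2 = (-0.4206, 0.5735, 0.4971, 0.4971).

q_2 = (-0.4206, 0.5735, 0.4971, 0.4971)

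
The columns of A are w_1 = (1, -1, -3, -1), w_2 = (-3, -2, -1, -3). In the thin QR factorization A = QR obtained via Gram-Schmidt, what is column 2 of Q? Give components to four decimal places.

w_1 = (1, -1, -3, -1); ‖w_1‖ = 3.4641, so q_1 = (0.2887, -0.2887, -0.8660, -0.2887).
q_1·w_2 = 0.2887·(-3) + (-0.2887)·(-2) + (-0.8660)·(-1) + (-0.2887)·(-3) = 1.4434.
u_2 = w_2 − 1.4434·q_1 = (-3.4167, -1.5833, 0.2500, -2.5833).
‖u_2‖ = 4.5735, so q_2 = (-0.7471, -0.3462, 0.0547, -0.5649).

q_2 = (-0.7471, -0.3462, 0.0547, -0.5649)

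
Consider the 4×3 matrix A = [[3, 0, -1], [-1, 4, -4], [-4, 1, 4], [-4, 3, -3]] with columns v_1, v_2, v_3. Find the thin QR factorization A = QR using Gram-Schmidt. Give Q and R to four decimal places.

Q = [[0.4629, 0.3519, 0.3455], [-0.1543, 0.8681, 0.2162], [-0.6172, -0.2229, 0.7400], [-0.6172, 0.2698, -0.5350]], R = [[6.4807, -3.0861, -0.4629], [0.0000, 4.0591, -5.5255], [0.0000, 0.0000, 3.3547]]

v_1 = (3, -1, -4, -4); ‖v_1‖ = 6.4807, so q_1 = (0.4629, -0.1543, -0.6172, -0.6172).
q_1·v_2 = 0.4629·0 + (-0.1543)·4 + (-0.6172)·1 + (-0.6172)·3 = -3.0861.
u_2 = v_2 + 3.0861·q_1 = (1.4286, 3.5238, -0.9048, 1.0952).
‖u_2‖ = 4.0591, so q_2 = (0.3519, 0.8681, -0.2229, 0.2698).
q_1·v_3 = 0.4629·(-1) + (-0.1543)·(-4) + (-0.6172)·4 + (-0.6172)·(-3) = -0.4629; q_2·v_3 = 0.3519·(-1) + 0.8681·(-4) + (-0.2229)·4 + 0.2698·(-3) = -5.5255.
u_3 = v_3 + 0.4629·q_1 + 5.5255·q_2 = (1.1590, 0.7254, 2.4827, -1.7948).
‖u_3‖ = 3.3547, so q_3 = (0.3455, 0.2162, 0.7400, -0.5350).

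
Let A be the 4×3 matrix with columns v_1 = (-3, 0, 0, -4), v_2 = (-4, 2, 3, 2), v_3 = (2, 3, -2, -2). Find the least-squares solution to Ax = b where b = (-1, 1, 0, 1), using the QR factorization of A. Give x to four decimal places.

q_1 = v_1/‖v_1‖ = (-3, 0, 0, -4)/5.0000 = (-0.6000, 0.0000, 0.0000, -0.8000).
r_{12} = q_1·v_2 = 0.8000.
u_2 = v_2 − 0.8000·q_1 = (-3.5200, 2.0000, 3.0000, 2.6400).
‖u_2‖ = 5.6886, so q_2 = (-0.6188, 0.3516, 0.5274, 0.4641).
r_{13} = q_1·v_3 = 0.4000; r_{23} = q_2·v_3 = -2.1657.
u_3 = v_3 − 0.4000·q_1 + 2.1657·q_2 = (0.8999, 3.7614, -0.8578, -0.6749).
‖u_3‖ = 4.0187, so q_3 = (0.2239, 0.9360, -0.2135, -0.1679).
Qᵀb = (-0.2000, 1.4345, 0.5441).
Back-substitute: x_3 = 0.5441/4.0187 = 0.1354.
x_2 = (1.4345 + 2.1657·0.1354)/5.6886 = 0.3037.
x_1 = (-0.2000 − 0.8000·0.3037 − 0.4000·0.1354)/5.0000 = -0.0994.

x = (-0.0994, 0.3037, 0.1354)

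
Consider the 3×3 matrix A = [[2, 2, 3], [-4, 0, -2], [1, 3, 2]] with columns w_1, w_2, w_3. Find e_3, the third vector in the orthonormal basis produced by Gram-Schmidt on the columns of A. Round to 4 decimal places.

e_1 = w_1/‖w_1‖ = (2, -4, 1)/4.5826 = (0.4364, -0.8729, 0.2182).
r_{12} = e_1·w_2 = 1.5275.
u_2 = w_2 − 1.5275·e_1 = (1.3333, 1.3333, 2.6667).
‖u_2‖ = 3.2660, so e_2 = (0.4082, 0.4082, 0.8165).
r_{13} = e_1·w_3 = 3.4915; r_{23} = e_2·w_3 = 2.0412.
u_3 = w_3 − 3.4915·e_1 − 2.0412·e_2 = (0.6429, 0.2143, -0.4286).
‖u_3‖ = 0.8018, so e_3 = (0.8018, 0.2673, -0.5345).

e_3 = (0.8018, 0.2673, -0.5345)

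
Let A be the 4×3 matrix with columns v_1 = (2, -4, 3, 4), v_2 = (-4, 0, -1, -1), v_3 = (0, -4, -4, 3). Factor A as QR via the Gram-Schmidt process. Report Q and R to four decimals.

v_1 = (2, -4, 3, 4); ‖v_1‖ = 6.7082, so q_1 = (0.2981, -0.5963, 0.4472, 0.5963).
q_1·v_2 = 0.2981·(-4) + (-0.5963)·0 + 0.4472·(-1) + 0.5963·(-1) = -2.2361.
u_2 = v_2 + 2.2361·q_1 = (-3.3333, -1.3333, 0.0000, 0.3333).
‖u_2‖ = 3.6056, so q_2 = (-0.9245, -0.3698, 0.0000, 0.0925).
q_1·v_3 = 0.2981·0 + (-0.5963)·(-4) + 0.4472·(-4) + 0.5963·3 = 2.3851; q_2·v_3 = (-0.9245)·0 + (-0.3698)·(-4) + 0.0000·(-4) + 0.0925·3 = 1.7566.
u_3 = v_3 − 2.3851·q_1 − 1.7566·q_2 = (0.9128, -1.9282, -5.0667, 1.4154).
‖u_3‖ = 5.6768, so q_3 = (0.1608, -0.3397, -0.8925, 0.2493).

Q = [[0.2981, -0.9245, 0.1608], [-0.5963, -0.3698, -0.3397], [0.4472, 0.0000, -0.8925], [0.5963, 0.0925, 0.2493]], R = [[6.7082, -2.2361, 2.3851], [0.0000, 3.6056, 1.7566], [0.0000, 0.0000, 5.6768]]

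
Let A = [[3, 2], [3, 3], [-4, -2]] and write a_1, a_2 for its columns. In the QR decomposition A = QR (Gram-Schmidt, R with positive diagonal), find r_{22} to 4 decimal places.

q_1 = a_1/‖a_1‖ = (3, 3, -4)/5.8310 = (0.5145, 0.5145, -0.6860).
r_{12} = q_1·a_2 = 3.9445.
u_2 = a_2 − 3.9445·q_1 = (-0.0294, 0.9706, 0.7059).
r_{22} = ‖u_2‖ = 1.2005.

r_{22} = 1.2005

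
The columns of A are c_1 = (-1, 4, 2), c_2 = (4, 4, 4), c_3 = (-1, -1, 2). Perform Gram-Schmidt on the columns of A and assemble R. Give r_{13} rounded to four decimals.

c_1 = (-1, 4, 2); ‖c_1‖ = 4.5826, so e_1 = (-0.2182, 0.8729, 0.4364).
r_{13} = e_1·c_3 = 0.2182.

r_{13} = 0.2182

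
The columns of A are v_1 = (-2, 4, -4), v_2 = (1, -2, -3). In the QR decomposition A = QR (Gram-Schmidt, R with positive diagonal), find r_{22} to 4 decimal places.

v_1 = (-2, 4, -4); ‖v_1‖ = 6.0000, so e_1 = (-0.3333, 0.6667, -0.6667).
e_1·v_2 = (-0.3333)·1 + 0.6667·(-2) + (-0.6667)·(-3) = 0.3333.
u_2 = v_2 − 0.3333·e_1 = (1.1111, -2.2222, -2.7778).
r_{22} = ‖u_2‖ = 3.7268.

r_{22} = 3.7268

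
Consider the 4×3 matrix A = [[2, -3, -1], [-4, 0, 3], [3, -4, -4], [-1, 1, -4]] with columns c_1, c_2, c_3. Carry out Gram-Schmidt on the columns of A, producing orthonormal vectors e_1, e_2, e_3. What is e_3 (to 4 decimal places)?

e_1 = c_1/‖c_1‖ = (2, -4, 3, -1)/5.4772 = (0.3651, -0.7303, 0.5477, -0.1826).
r_{12} = e_1·c_2 = -3.4689.
u_2 = c_2 + 3.4689·e_1 = (-1.7333, -2.5333, -2.1000, 0.3667).
‖u_2‖ = 3.7372, so e_2 = (-0.4638, -0.6779, -0.5619, 0.0981).
r_{13} = e_1·c_3 = -4.0166; r_{23} = e_2·c_3 = 0.2854.
u_3 = c_3 + 4.0166·e_1 − 0.2854·e_2 = (0.5990, 0.2601, -1.6396, -4.7613).
‖u_3‖ = 5.0779, so e_3 = (0.1180, 0.0512, -0.3229, -0.9377).

e_3 = (0.1180, 0.0512, -0.3229, -0.9377)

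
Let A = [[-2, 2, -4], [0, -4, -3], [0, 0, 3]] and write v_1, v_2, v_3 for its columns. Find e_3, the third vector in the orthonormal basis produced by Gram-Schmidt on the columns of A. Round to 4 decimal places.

v_1 = (-2, 0, 0); ‖v_1‖ = 2.0000, so e_1 = (-1.0000, 0.0000, 0.0000).
e_1·v_2 = (-1.0000)·2 + 0.0000·(-4) + 0.0000·0 = -2.0000.
u_2 = v_2 + 2.0000·e_1 = (0.0000, -4.0000, 0.0000).
‖u_2‖ = 4.0000, so e_2 = (0.0000, -1.0000, 0.0000).
e_1·v_3 = (-1.0000)·(-4) + 0.0000·(-3) + 0.0000·3 = 4.0000; e_2·v_3 = 0.0000·(-4) + (-1.0000)·(-3) + 0.0000·3 = 3.0000.
u_3 = v_3 − 4.0000·e_1 − 3.0000·e_2 = (0.0000, 0.0000, 3.0000).
‖u_3‖ = 3.0000, so e_3 = (0.0000, 0.0000, 1.0000).

e_3 = (0.0000, 0.0000, 1.0000)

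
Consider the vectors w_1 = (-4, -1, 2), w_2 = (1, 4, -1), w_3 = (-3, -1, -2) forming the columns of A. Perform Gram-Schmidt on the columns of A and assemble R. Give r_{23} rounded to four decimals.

r_{23} = -0.1963

w_1 = (-4, -1, 2); ‖w_1‖ = 4.5826, so q_1 = (-0.8729, -0.2182, 0.4364).
q_1·w_2 = (-0.8729)·1 + (-0.2182)·4 + 0.4364·(-1) = -2.1822.
u_2 = w_2 + 2.1822·q_1 = (-0.9048, 3.5238, -0.0476).
‖u_2‖ = 3.6384, so q_2 = (-0.2487, 0.9685, -0.0131).
r_{23} = q_2·w_3 = -0.1963.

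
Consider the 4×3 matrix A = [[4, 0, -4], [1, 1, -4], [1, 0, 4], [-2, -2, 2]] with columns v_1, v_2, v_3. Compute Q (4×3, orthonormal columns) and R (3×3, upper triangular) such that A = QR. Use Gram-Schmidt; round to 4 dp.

Q = [[0.8528, -0.4625, -0.2122], [0.2132, 0.3931, -0.4329], [0.2132, -0.1156, 0.8489], [-0.4264, -0.7862, -0.2165]], R = [[4.6904, 1.0660, -4.2640], [0.0000, 1.9656, -1.7575], [0.0000, 0.0000, 5.5434]]

v_1 = (4, 1, 1, -2); ‖v_1‖ = 4.6904, so e_1 = (0.8528, 0.2132, 0.2132, -0.4264).
e_1·v_2 = 0.8528·0 + 0.2132·1 + 0.2132·0 + (-0.4264)·(-2) = 1.0660.
u_2 = v_2 − 1.0660·e_1 = (-0.9091, 0.7727, -0.2273, -1.5455).
‖u_2‖ = 1.9656, so e_2 = (-0.4625, 0.3931, -0.1156, -0.7862).
e_1·v_3 = 0.8528·(-4) + 0.2132·(-4) + 0.2132·4 + (-0.4264)·2 = -4.2640; e_2·v_3 = (-0.4625)·(-4) + 0.3931·(-4) + (-0.1156)·4 + (-0.7862)·2 = -1.7575.
u_3 = v_3 + 4.2640·e_1 + 1.7575·e_2 = (-1.1765, -2.4000, 4.7059, -1.2000).
‖u_3‖ = 5.5434, so e_3 = (-0.2122, -0.4329, 0.8489, -0.2165).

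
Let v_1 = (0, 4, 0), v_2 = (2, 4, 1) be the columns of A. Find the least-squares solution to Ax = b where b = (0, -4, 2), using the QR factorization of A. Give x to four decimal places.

v_1 = (0, 4, 0); ‖v_1‖ = 4.0000, so q_1 = (0.0000, 1.0000, 0.0000).
q_1·v_2 = 0.0000·2 + 1.0000·4 + 0.0000·1 = 4.0000.
u_2 = v_2 − 4.0000·q_1 = (2.0000, 0.0000, 1.0000).
‖u_2‖ = 2.2361, so q_2 = (0.8944, 0.0000, 0.4472).
Qᵀb = (-4.0000, 0.8944).
Back-substitute: x_2 = 0.8944/2.2361 = 0.4000.
x_1 = (-4.0000 − 4.0000·0.4000)/4.0000 = -1.4000.

x = (-1.4000, 0.4000)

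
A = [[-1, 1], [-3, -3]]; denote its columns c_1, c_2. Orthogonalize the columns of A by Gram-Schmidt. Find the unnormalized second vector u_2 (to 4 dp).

u_2 = (1.8000, -0.6000)

c_1 = (-1, -3); ‖c_1‖ = 3.1623, so e_1 = (-0.3162, -0.9487).
e_1·c_2 = (-0.3162)·1 + (-0.9487)·(-3) = 2.5298.
u_2 = c_2 − 2.5298·e_1 = (1.8000, -0.6000).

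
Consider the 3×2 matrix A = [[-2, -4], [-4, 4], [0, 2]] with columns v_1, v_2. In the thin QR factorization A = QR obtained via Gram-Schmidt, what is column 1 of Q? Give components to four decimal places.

e_1 = v_1/‖v_1‖ = (-2, -4, 0)/4.4721 = (-0.4472, -0.8944, 0.0000).

e_1 = (-0.4472, -0.8944, 0.0000)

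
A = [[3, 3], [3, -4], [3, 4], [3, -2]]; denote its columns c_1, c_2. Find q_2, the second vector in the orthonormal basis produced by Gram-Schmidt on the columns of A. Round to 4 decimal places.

q_1 = c_1/‖c_1‖ = (3, 3, 3, 3)/6.0000 = (0.5000, 0.5000, 0.5000, 0.5000).
r_{12} = q_1·c_2 = 0.5000.
u_2 = c_2 − 0.5000·q_1 = (2.7500, -4.2500, 3.7500, -2.2500).
‖u_2‖ = 6.6895, so q_2 = (0.4111, -0.6353, 0.5606, -0.3363).

q_2 = (0.4111, -0.6353, 0.5606, -0.3363)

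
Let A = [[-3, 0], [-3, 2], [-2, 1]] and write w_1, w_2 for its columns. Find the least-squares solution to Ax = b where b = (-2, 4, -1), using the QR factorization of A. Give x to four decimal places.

e_1 = w_1/‖w_1‖ = (-3, -3, -2)/4.6904 = (-0.6396, -0.6396, -0.4264).
r_{12} = e_1·w_2 = -1.7056.
u_2 = w_2 + 1.7056·e_1 = (-1.0909, 0.9091, 0.2727).
‖u_2‖ = 1.4460, so e_2 = (-0.7544, 0.6287, 0.1886).
Qᵀb = (-0.8528, 3.8350).
Back-substitute: x_2 = 3.8350/1.4460 = 2.6522.
x_1 = (-0.8528 + 1.7056·2.6522)/4.6904 = 0.7826.

x = (0.7826, 2.6522)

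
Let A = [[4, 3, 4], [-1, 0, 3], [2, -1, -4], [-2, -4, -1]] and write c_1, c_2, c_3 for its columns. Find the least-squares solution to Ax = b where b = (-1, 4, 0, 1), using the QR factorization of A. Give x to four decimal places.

q_1 = c_1/‖c_1‖ = (4, -1, 2, -2)/5.0000 = (0.8000, -0.2000, 0.4000, -0.4000).
r_{12} = q_1·c_2 = 3.6000.
u_2 = c_2 − 3.6000·q_1 = (0.1200, 0.7200, -2.4400, -2.5600).
‖u_2‖ = 3.6111, so q_2 = (0.0332, 0.1994, -0.6757, -0.7089).
r_{13} = q_1·c_3 = 1.4000; r_{23} = q_2·c_3 = 4.1428.
u_3 = c_3 − 1.4000·q_1 − 4.1428·q_2 = (2.7423, 2.4540, -1.7607, 2.4969).
‖u_3‖ = 4.7830, so q_3 = (0.5733, 0.5131, -0.3681, 0.5220).
Qᵀb = (-2.0000, 0.0554, 2.0009).
Back-substitute: x_3 = 2.0009/4.7830 = 0.4183.
x_2 = (0.0554 − 4.1428·0.4183)/3.6111 = -0.4646.
x_1 = (-2.0000 − 3.6000·(-0.4646) − 1.4000·0.4183)/5.0000 = -0.1826.

x = (-0.1826, -0.4646, 0.4183)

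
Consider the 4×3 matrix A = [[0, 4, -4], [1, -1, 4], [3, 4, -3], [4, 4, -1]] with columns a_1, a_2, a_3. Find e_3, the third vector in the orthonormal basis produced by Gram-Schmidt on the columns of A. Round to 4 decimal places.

a_1 = (0, 1, 3, 4); ‖a_1‖ = 5.0990, so e_1 = (0.0000, 0.1961, 0.5883, 0.7845).
e_1·a_2 = 0.0000·4 + 0.1961·(-1) + 0.5883·4 + 0.7845·4 = 5.2951.
u_2 = a_2 − 5.2951·e_1 = (4.0000, -2.0385, 0.8846, -0.1538).
‖u_2‖ = 4.5784, so e_2 = (0.8737, -0.4452, 0.1932, -0.0336).
e_1·a_3 = 0.0000·(-4) + 0.1961·4 + 0.5883·(-3) + 0.7845·(-1) = -1.7650; e_2·a_3 = 0.8737·(-4) + (-0.4452)·4 + 0.1932·(-3) + (-0.0336)·(-1) = -5.8217.
u_3 = a_3 + 1.7650·e_1 + 5.8217·e_2 = (1.0862, 1.7541, -0.8367, 0.1890).
‖u_3‖ = 2.2344, so e_3 = (0.4861, 0.7850, -0.3745, 0.0846).

e_3 = (0.4861, 0.7850, -0.3745, 0.0846)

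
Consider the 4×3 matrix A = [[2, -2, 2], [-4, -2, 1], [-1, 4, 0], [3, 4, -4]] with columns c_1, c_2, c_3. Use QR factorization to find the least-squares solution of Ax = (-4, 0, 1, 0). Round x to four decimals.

q_1 = c_1/‖c_1‖ = (2, -4, -1, 3)/5.4772 = (0.3651, -0.7303, -0.1826, 0.5477).
r_{12} = q_1·c_2 = 2.1909.
u_2 = c_2 − 2.1909·q_1 = (-2.8000, -0.4000, 4.4000, 2.8000).
‖u_2‖ = 5.9330, so q_2 = (-0.4719, -0.0674, 0.7416, 0.4719).
r_{13} = q_1·c_3 = -2.1909; r_{23} = q_2·c_3 = -2.8991.
u_3 = c_3 + 2.1909·q_1 + 2.8991·q_2 = (1.4318, -0.7955, 1.7500, -1.4318).
‖u_3‖ = 2.7920, so q_3 = (0.5128, -0.2849, 0.6268, -0.5128).
Qᵀb = (-1.6432, 2.6294, -1.4245).
Back-substitute: x_3 = -1.4245/2.7920 = -0.5102.
x_2 = (2.6294 + 2.8991·(-0.5102))/5.9330 = 0.1939.
x_1 = (-1.6432 − 2.1909·0.1939 + 2.1909·(-0.5102))/5.4772 = -0.5816.

x = (-0.5816, 0.1939, -0.5102)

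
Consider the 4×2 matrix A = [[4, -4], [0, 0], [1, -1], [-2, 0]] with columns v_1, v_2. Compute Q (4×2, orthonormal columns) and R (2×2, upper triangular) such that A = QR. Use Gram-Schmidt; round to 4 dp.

v_1 = (4, 0, 1, -2); ‖v_1‖ = 4.5826, so e_1 = (0.8729, 0.0000, 0.2182, -0.4364).
e_1·v_2 = 0.8729·(-4) + 0.0000·0 + 0.2182·(-1) + (-0.4364)·0 = -3.7097.
u_2 = v_2 + 3.7097·e_1 = (-0.7619, 0.0000, -0.1905, -1.6190).
‖u_2‖ = 1.7995, so e_2 = (-0.4234, 0.0000, -0.1059, -0.8997).

Q = [[0.8729, -0.4234], [0.0000, 0.0000], [0.2182, -0.1059], [-0.4364, -0.8997]], R = [[4.5826, -3.7097], [0.0000, 1.7995]]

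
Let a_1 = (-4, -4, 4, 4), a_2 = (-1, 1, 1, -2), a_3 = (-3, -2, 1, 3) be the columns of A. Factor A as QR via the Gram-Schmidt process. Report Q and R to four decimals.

Q = [[-0.5000, -0.4811, -0.7088], [-0.5000, 0.2887, 0.2933], [0.5000, 0.4811, -0.6110], [0.5000, -0.6736, 0.1955]], R = [[8.0000, -0.5000, 4.5000], [0.0000, 2.5981, -0.6736], [0.0000, 0.0000, 1.5154]]

a_1 = (-4, -4, 4, 4); ‖a_1‖ = 8.0000, so q_1 = (-0.5000, -0.5000, 0.5000, 0.5000).
q_1·a_2 = (-0.5000)·(-1) + (-0.5000)·1 + 0.5000·1 + 0.5000·(-2) = -0.5000.
u_2 = a_2 + 0.5000·q_1 = (-1.2500, 0.7500, 1.2500, -1.7500).
‖u_2‖ = 2.5981, so q_2 = (-0.4811, 0.2887, 0.4811, -0.6736).
q_1·a_3 = (-0.5000)·(-3) + (-0.5000)·(-2) + 0.5000·1 + 0.5000·3 = 4.5000; q_2·a_3 = (-0.4811)·(-3) + 0.2887·(-2) + 0.4811·1 + (-0.6736)·3 = -0.6736.
u_3 = a_3 − 4.5000·q_1 + 0.6736·q_2 = (-1.0741, 0.4444, -0.9259, 0.2963).
‖u_3‖ = 1.5154, so q_3 = (-0.7088, 0.2933, -0.6110, 0.1955).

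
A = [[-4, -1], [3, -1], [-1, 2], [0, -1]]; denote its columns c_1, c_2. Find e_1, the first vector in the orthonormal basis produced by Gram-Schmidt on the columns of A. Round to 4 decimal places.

e_1 = (-0.7845, 0.5883, -0.1961, 0.0000)

c_1 = (-4, 3, -1, 0); ‖c_1‖ = 5.0990, so e_1 = (-0.7845, 0.5883, -0.1961, 0.0000).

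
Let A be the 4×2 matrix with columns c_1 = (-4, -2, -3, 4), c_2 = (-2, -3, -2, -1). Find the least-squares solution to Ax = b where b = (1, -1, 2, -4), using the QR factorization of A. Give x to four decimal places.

c_1 = (-4, -2, -3, 4); ‖c_1‖ = 6.7082, so e_1 = (-0.5963, -0.2981, -0.4472, 0.5963).
e_1·c_2 = (-0.5963)·(-2) + (-0.2981)·(-3) + (-0.4472)·(-2) + 0.5963·(-1) = 2.3851.
u_2 = c_2 − 2.3851·e_1 = (-0.5778, -2.2889, -0.9333, -2.4222).
‖u_2‖ = 3.5087, so e_2 = (-0.1647, -0.6523, -0.2660, -0.6903).
Qᵀb = (-3.5777, 2.7170).
Back-substitute: x_2 = 2.7170/3.5087 = 0.7744.
x_1 = (-3.5777 − 2.3851·0.7744)/6.7082 = -0.8087.

x = (-0.8087, 0.7744)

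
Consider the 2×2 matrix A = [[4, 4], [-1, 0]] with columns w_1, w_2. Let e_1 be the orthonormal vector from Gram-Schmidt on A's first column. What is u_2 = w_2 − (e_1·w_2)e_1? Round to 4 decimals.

w_1 = (4, -1); ‖w_1‖ = 4.1231, so e_1 = (0.9701, -0.2425).
e_1·w_2 = 0.9701·4 + (-0.2425)·0 = 3.8806.
u_2 = w_2 − 3.8806·e_1 = (0.2353, 0.9412).

u_2 = (0.2353, 0.9412)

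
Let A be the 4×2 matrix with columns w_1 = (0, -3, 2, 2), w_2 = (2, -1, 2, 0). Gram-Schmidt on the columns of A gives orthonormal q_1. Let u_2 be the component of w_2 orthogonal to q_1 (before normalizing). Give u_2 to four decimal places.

u_2 = (2.0000, 0.2353, 1.1765, -0.8235)

w_1 = (0, -3, 2, 2); ‖w_1‖ = 4.1231, so q_1 = (0.0000, -0.7276, 0.4851, 0.4851).
q_1·w_2 = 0.0000·2 + (-0.7276)·(-1) + 0.4851·2 + 0.4851·0 = 1.6977.
u_2 = w_2 − 1.6977·q_1 = (2.0000, 0.2353, 1.1765, -0.8235).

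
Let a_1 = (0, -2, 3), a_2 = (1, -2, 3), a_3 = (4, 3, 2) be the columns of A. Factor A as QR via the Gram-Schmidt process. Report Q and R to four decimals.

Q = [[0.0000, 1.0000, 0.0000], [-0.5547, 0.0000, 0.8321], [0.8321, 0.0000, 0.5547]], R = [[3.6056, 3.6056, 0.0000], [0.0000, 1.0000, 4.0000], [0.0000, 0.0000, 3.6056]]

q_1 = a_1/‖a_1‖ = (0, -2, 3)/3.6056 = (0.0000, -0.5547, 0.8321).
r_{12} = q_1·a_2 = 3.6056.
u_2 = a_2 − 3.6056·q_1 = (1.0000, 0.0000, 0.0000).
‖u_2‖ = 1.0000, so q_2 = (1.0000, 0.0000, 0.0000).
r_{13} = q_1·a_3 = 0.0000; r_{23} = q_2·a_3 = 4.0000.
u_3 = a_3 + 0.0000·q_1 − 4.0000·q_2 = (0.0000, 3.0000, 2.0000).
‖u_3‖ = 3.6056, so q_3 = (0.0000, 0.8321, 0.5547).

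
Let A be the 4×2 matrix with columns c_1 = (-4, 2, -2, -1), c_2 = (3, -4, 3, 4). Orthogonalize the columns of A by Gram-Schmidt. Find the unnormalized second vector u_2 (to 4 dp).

c_1 = (-4, 2, -2, -1); ‖c_1‖ = 5.0000, so q_1 = (-0.8000, 0.4000, -0.4000, -0.2000).
q_1·c_2 = (-0.8000)·3 + 0.4000·(-4) + (-0.4000)·3 + (-0.2000)·4 = -6.0000.
u_2 = c_2 + 6.0000·q_1 = (-1.8000, -1.6000, 0.6000, 2.8000).

u_2 = (-1.8000, -1.6000, 0.6000, 2.8000)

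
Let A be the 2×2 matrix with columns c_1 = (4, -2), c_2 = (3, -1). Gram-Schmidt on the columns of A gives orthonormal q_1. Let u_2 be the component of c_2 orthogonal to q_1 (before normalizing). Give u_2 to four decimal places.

u_2 = (0.2000, 0.4000)

c_1 = (4, -2); ‖c_1‖ = 4.4721, so q_1 = (0.8944, -0.4472).
q_1·c_2 = 0.8944·3 + (-0.4472)·(-1) = 3.1305.
u_2 = c_2 − 3.1305·q_1 = (0.2000, 0.4000).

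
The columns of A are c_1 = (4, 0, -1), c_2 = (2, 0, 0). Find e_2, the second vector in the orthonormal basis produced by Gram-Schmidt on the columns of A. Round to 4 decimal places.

e_2 = (0.2425, 0.0000, 0.9701)

e_1 = c_1/‖c_1‖ = (4, 0, -1)/4.1231 = (0.9701, 0.0000, -0.2425).
r_{12} = e_1·c_2 = 1.9403.
u_2 = c_2 − 1.9403·e_1 = (0.1176, 0.0000, 0.4706).
‖u_2‖ = 0.4851, so e_2 = (0.2425, 0.0000, 0.9701).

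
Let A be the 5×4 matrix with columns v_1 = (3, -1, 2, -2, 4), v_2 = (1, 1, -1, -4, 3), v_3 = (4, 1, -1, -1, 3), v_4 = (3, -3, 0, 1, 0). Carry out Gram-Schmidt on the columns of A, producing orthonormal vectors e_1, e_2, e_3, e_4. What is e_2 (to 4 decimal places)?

e_2 = (-0.1898, 0.3942, -0.5402, -0.7007, 0.1606)

v_1 = (3, -1, 2, -2, 4); ‖v_1‖ = 5.8310, so e_1 = (0.5145, -0.1715, 0.3430, -0.3430, 0.6860).
e_1·v_2 = 0.5145·1 + (-0.1715)·1 + 0.3430·(-1) + (-0.3430)·(-4) + 0.6860·3 = 3.4300.
u_2 = v_2 − 3.4300·e_1 = (-0.7647, 1.5882, -2.1765, -2.8235, 0.6471).
‖u_2‖ = 4.0293, so e_2 = (-0.1898, 0.3942, -0.5402, -0.7007, 0.1606).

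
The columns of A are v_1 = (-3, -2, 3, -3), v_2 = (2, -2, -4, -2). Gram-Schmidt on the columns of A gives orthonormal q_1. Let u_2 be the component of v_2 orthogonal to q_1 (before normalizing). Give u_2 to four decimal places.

u_2 = (1.2258, -2.5161, -3.2258, -2.7742)

v_1 = (-3, -2, 3, -3); ‖v_1‖ = 5.5678, so q_1 = (-0.5388, -0.3592, 0.5388, -0.5388).
q_1·v_2 = (-0.5388)·2 + (-0.3592)·(-2) + 0.5388·(-4) + (-0.5388)·(-2) = -1.4368.
u_2 = v_2 + 1.4368·q_1 = (1.2258, -2.5161, -3.2258, -2.7742).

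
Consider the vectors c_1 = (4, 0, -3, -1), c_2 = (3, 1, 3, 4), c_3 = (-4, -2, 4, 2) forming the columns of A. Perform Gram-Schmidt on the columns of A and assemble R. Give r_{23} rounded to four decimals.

r_{23} = 0.8196

c_1 = (4, 0, -3, -1); ‖c_1‖ = 5.0990, so q_1 = (0.7845, 0.0000, -0.5883, -0.1961).
q_1·c_2 = 0.7845·3 + 0.0000·1 + (-0.5883)·3 + (-0.1961)·4 = -0.1961.
u_2 = c_2 + 0.1961·q_1 = (3.1538, 1.0000, 2.8846, 3.9615).
‖u_2‖ = 5.9128, so q_2 = (0.5334, 0.1691, 0.4879, 0.6700).
r_{23} = q_2·c_3 = 0.8196.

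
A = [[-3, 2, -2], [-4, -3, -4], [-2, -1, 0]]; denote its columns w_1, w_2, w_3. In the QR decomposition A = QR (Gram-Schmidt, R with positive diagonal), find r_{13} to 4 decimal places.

r_{13} = 4.0853

q_1 = w_1/‖w_1‖ = (-3, -4, -2)/5.3852 = (-0.5571, -0.7428, -0.3714).
r_{13} = q_1·w_3 = 4.0853.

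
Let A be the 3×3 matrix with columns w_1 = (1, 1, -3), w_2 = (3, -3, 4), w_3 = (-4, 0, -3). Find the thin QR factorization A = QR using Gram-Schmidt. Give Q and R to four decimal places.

q_1 = w_1/‖w_1‖ = (1, 1, -3)/3.3166 = (0.3015, 0.3015, -0.9045).
r_{12} = q_1·w_2 = -3.6181.
u_2 = w_2 + 3.6181·q_1 = (4.0909, -1.9091, 0.7273).
‖u_2‖ = 4.5726, so q_2 = (0.8946, -0.4175, 0.1590).
r_{13} = q_1·w_3 = 1.5076; r_{23} = q_2·w_3 = -4.0557.
u_3 = w_3 − 1.5076·q_1 + 4.0557·q_2 = (-0.8261, -2.1478, -0.9913).
‖u_3‖ = 2.5056, so q_3 = (-0.3297, -0.8572, -0.3956).

Q = [[0.3015, 0.8946, -0.3297], [0.3015, -0.4175, -0.8572], [-0.9045, 0.1590, -0.3956]], R = [[3.3166, -3.6181, 1.5076], [0.0000, 4.5726, -4.0557], [0.0000, 0.0000, 2.5056]]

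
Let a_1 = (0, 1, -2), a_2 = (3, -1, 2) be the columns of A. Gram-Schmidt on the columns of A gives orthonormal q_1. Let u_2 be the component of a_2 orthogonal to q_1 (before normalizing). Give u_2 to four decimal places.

q_1 = a_1/‖a_1‖ = (0, 1, -2)/2.2361 = (0.0000, 0.4472, -0.8944).
r_{12} = q_1·a_2 = -2.2361.
u_2 = a_2 + 2.2361·q_1 = (3.0000, 0.0000, 0.0000).

u_2 = (3.0000, 0.0000, 0.0000)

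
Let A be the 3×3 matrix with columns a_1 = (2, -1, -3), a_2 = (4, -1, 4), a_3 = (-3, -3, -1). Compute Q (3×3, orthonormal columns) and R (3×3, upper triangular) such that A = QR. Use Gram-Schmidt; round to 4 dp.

Q = [[0.5345, 0.7785, -0.3289], [-0.2673, -0.2135, -0.9397], [-0.8018, 0.5902, 0.0940]], R = [[3.7417, -0.8018, 0.0000], [0.0000, 5.6883, -2.2854], [0.0000, 0.0000, 3.7117]]

a_1 = (2, -1, -3); ‖a_1‖ = 3.7417, so q_1 = (0.5345, -0.2673, -0.8018).
q_1·a_2 = 0.5345·4 + (-0.2673)·(-1) + (-0.8018)·4 = -0.8018.
u_2 = a_2 + 0.8018·q_1 = (4.4286, -1.2143, 3.3571).
‖u_2‖ = 5.6883, so q_2 = (0.7785, -0.2135, 0.5902).
q_1·a_3 = 0.5345·(-3) + (-0.2673)·(-3) + (-0.8018)·(-1) = 0.0000; q_2·a_3 = 0.7785·(-3) + (-0.2135)·(-3) + 0.5902·(-1) = -2.2854.
u_3 = a_3 + 0.0000·q_1 + 2.2854·q_2 = (-1.2208, -3.4879, 0.3488).
‖u_3‖ = 3.7117, so q_3 = (-0.3289, -0.9397, 0.0940).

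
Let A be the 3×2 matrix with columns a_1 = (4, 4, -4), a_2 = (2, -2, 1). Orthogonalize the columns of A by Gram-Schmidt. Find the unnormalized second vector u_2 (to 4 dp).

u_2 = (2.3333, -1.6667, 0.6667)

a_1 = (4, 4, -4); ‖a_1‖ = 6.9282, so e_1 = (0.5774, 0.5774, -0.5774).
e_1·a_2 = 0.5774·2 + 0.5774·(-2) + (-0.5774)·1 = -0.5774.
u_2 = a_2 + 0.5774·e_1 = (2.3333, -1.6667, 0.6667).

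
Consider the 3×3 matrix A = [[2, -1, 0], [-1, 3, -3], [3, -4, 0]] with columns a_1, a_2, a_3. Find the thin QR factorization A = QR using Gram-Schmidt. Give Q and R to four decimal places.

a_1 = (2, -1, 3); ‖a_1‖ = 3.7417, so e_1 = (0.5345, -0.2673, 0.8018).
e_1·a_2 = 0.5345·(-1) + (-0.2673)·3 + 0.8018·(-4) = -4.5434.
u_2 = a_2 + 4.5434·e_1 = (1.4286, 1.7857, -0.3571).
‖u_2‖ = 2.3146, so e_2 = (0.6172, 0.7715, -0.1543).
e_1·a_3 = 0.5345·0 + (-0.2673)·(-3) + 0.8018·0 = 0.8018; e_2·a_3 = 0.6172·0 + 0.7715·(-3) + (-0.1543)·0 = -2.3146.
u_3 = a_3 − 0.8018·e_1 + 2.3146·e_2 = (1.0000, -1.0000, -1.0000).
‖u_3‖ = 1.7321, so e_3 = (0.5774, -0.5774, -0.5774).

Q = [[0.5345, 0.6172, 0.5774], [-0.2673, 0.7715, -0.5774], [0.8018, -0.1543, -0.5774]], R = [[3.7417, -4.5434, 0.8018], [0.0000, 2.3146, -2.3146], [0.0000, 0.0000, 1.7321]]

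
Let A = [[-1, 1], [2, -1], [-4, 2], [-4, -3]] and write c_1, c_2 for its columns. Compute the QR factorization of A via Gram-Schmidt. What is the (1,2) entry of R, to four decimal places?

r_{12} = 0.1644

c_1 = (-1, 2, -4, -4); ‖c_1‖ = 6.0828, so q_1 = (-0.1644, 0.3288, -0.6576, -0.6576).
r_{12} = q_1·c_2 = 0.1644.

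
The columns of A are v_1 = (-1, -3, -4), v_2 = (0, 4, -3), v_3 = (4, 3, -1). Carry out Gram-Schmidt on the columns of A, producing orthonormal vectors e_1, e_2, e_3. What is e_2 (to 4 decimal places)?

e_2 = (0.0000, 0.8000, -0.6000)

v_1 = (-1, -3, -4); ‖v_1‖ = 5.0990, so e_1 = (-0.1961, -0.5883, -0.7845).
e_1·v_2 = (-0.1961)·0 + (-0.5883)·4 + (-0.7845)·(-3) = 0.0000.
u_2 = v_2 + 0.0000·e_1 = (0.0000, 4.0000, -3.0000).
‖u_2‖ = 5.0000, so e_2 = (0.0000, 0.8000, -0.6000).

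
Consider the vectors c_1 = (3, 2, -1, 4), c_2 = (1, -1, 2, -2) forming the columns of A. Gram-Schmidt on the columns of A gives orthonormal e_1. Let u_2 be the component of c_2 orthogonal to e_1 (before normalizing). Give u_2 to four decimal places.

c_1 = (3, 2, -1, 4); ‖c_1‖ = 5.4772, so e_1 = (0.5477, 0.3651, -0.1826, 0.7303).
e_1·c_2 = 0.5477·1 + 0.3651·(-1) + (-0.1826)·2 + 0.7303·(-2) = -1.6432.
u_2 = c_2 + 1.6432·e_1 = (1.9000, -0.4000, 1.7000, -0.8000).

u_2 = (1.9000, -0.4000, 1.7000, -0.8000)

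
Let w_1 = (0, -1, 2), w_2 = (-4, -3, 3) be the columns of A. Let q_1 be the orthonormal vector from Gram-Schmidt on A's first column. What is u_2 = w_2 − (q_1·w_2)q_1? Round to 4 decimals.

w_1 = (0, -1, 2); ‖w_1‖ = 2.2361, so q_1 = (0.0000, -0.4472, 0.8944).
q_1·w_2 = 0.0000·(-4) + (-0.4472)·(-3) + 0.8944·3 = 4.0249.
u_2 = w_2 − 4.0249·q_1 = (-4.0000, -1.2000, -0.6000).

u_2 = (-4.0000, -1.2000, -0.6000)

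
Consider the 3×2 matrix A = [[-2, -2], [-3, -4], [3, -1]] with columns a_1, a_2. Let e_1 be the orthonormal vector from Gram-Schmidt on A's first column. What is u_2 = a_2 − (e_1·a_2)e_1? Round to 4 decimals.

a_1 = (-2, -3, 3); ‖a_1‖ = 4.6904, so e_1 = (-0.4264, -0.6396, 0.6396).
e_1·a_2 = (-0.4264)·(-2) + (-0.6396)·(-4) + 0.6396·(-1) = 2.7716.
u_2 = a_2 − 2.7716·e_1 = (-0.8182, -2.2273, -2.7727).

u_2 = (-0.8182, -2.2273, -2.7727)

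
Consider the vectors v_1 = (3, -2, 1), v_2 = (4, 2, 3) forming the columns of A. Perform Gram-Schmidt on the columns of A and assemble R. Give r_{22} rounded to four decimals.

r_{22} = 4.5119

v_1 = (3, -2, 1); ‖v_1‖ = 3.7417, so e_1 = (0.8018, -0.5345, 0.2673).
e_1·v_2 = 0.8018·4 + (-0.5345)·2 + 0.2673·3 = 2.9399.
u_2 = v_2 − 2.9399·e_1 = (1.6429, 3.5714, 2.2143).
r_{22} = ‖u_2‖ = 4.5119.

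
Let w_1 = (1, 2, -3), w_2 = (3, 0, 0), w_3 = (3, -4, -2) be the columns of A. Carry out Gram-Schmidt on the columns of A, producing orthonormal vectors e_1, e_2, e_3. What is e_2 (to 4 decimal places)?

w_1 = (1, 2, -3); ‖w_1‖ = 3.7417, so e_1 = (0.2673, 0.5345, -0.8018).
e_1·w_2 = 0.2673·3 + 0.5345·0 + (-0.8018)·0 = 0.8018.
u_2 = w_2 − 0.8018·e_1 = (2.7857, -0.4286, 0.6429).
‖u_2‖ = 2.8909, so e_2 = (0.9636, -0.1482, 0.2224).

e_2 = (0.9636, -0.1482, 0.2224)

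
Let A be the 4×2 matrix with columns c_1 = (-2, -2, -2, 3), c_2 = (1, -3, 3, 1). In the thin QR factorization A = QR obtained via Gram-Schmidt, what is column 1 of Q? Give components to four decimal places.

q_1 = (-0.4364, -0.4364, -0.4364, 0.6547)

c_1 = (-2, -2, -2, 3); ‖c_1‖ = 4.5826, so q_1 = (-0.4364, -0.4364, -0.4364, 0.6547).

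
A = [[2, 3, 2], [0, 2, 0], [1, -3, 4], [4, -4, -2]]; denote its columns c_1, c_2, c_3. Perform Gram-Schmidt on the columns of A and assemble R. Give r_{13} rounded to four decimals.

r_{13} = 0.0000

c_1 = (2, 0, 1, 4); ‖c_1‖ = 4.5826, so q_1 = (0.4364, 0.0000, 0.2182, 0.8729).
r_{13} = q_1·c_3 = 0.0000.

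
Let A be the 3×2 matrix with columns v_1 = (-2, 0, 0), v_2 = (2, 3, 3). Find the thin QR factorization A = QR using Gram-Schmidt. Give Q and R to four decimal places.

Q = [[-1.0000, 0.0000], [0.0000, 0.7071], [0.0000, 0.7071]], R = [[2.0000, -2.0000], [0.0000, 4.2426]]

v_1 = (-2, 0, 0); ‖v_1‖ = 2.0000, so q_1 = (-1.0000, 0.0000, 0.0000).
q_1·v_2 = (-1.0000)·2 + 0.0000·3 + 0.0000·3 = -2.0000.
u_2 = v_2 + 2.0000·q_1 = (0.0000, 3.0000, 3.0000).
‖u_2‖ = 4.2426, so q_2 = (0.0000, 0.7071, 0.7071).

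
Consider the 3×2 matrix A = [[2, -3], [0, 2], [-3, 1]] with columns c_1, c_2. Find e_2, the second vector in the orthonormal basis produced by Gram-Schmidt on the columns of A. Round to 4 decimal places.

e_1 = c_1/‖c_1‖ = (2, 0, -3)/3.6056 = (0.5547, 0.0000, -0.8321).
r_{12} = e_1·c_2 = -2.4962.
u_2 = c_2 + 2.4962·e_1 = (-1.6154, 2.0000, -1.0769).
‖u_2‖ = 2.7873, so e_2 = (-0.5795, 0.7175, -0.3864).

e_2 = (-0.5795, 0.7175, -0.3864)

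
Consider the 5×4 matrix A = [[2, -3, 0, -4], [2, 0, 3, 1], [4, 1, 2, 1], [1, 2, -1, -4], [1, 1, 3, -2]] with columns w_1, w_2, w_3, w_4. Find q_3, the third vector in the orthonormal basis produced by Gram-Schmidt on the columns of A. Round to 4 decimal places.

w_1 = (2, 2, 4, 1, 1); ‖w_1‖ = 5.0990, so q_1 = (0.3922, 0.3922, 0.7845, 0.1961, 0.1961).
q_1·w_2 = 0.3922·(-3) + 0.3922·0 + 0.7845·1 + 0.1961·2 + 0.1961·1 = 0.1961.
u_2 = w_2 − 0.1961·q_1 = (-3.0769, -0.0769, 0.8462, 1.9615, 0.9615).
‖u_2‖ = 3.8680, so q_2 = (-0.7955, -0.0199, 0.2188, 0.5071, 0.2486).
q_1·w_3 = 0.3922·0 + 0.3922·3 + 0.7845·2 + 0.1961·(-1) + 0.1961·3 = 3.1379; q_2·w_3 = (-0.7955)·0 + (-0.0199)·3 + 0.2188·2 + 0.5071·(-1) + 0.2486·3 = 0.6165.
u_3 = w_3 − 3.1379·q_1 − 0.6165·q_2 = (-0.7404, 1.7815, -0.5964, -1.9280, 2.2314).
‖u_3‖ = 3.5740, so q_3 = (-0.2071, 0.4985, -0.1669, -0.5395, 0.6243).

q_3 = (-0.2071, 0.4985, -0.1669, -0.5395, 0.6243)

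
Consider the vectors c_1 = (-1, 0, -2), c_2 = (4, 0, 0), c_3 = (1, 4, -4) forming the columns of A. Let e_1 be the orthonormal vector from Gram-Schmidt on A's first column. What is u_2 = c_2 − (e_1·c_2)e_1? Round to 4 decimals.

c_1 = (-1, 0, -2); ‖c_1‖ = 2.2361, so e_1 = (-0.4472, 0.0000, -0.8944).
e_1·c_2 = (-0.4472)·4 + 0.0000·0 + (-0.8944)·0 = -1.7889.
u_2 = c_2 + 1.7889·e_1 = (3.2000, 0.0000, -1.6000).

u_2 = (3.2000, 0.0000, -1.6000)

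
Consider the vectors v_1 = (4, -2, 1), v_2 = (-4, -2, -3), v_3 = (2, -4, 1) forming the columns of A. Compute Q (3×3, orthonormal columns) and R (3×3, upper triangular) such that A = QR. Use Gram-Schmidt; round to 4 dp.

v_1 = (4, -2, 1); ‖v_1‖ = 4.5826, so e_1 = (0.8729, -0.4364, 0.2182).
e_1·v_2 = 0.8729·(-4) + (-0.4364)·(-2) + 0.2182·(-3) = -3.2733.
u_2 = v_2 + 3.2733·e_1 = (-1.1429, -3.4286, -2.2857).
‖u_2‖ = 4.2762, so e_2 = (-0.2673, -0.8018, -0.5345).
e_1·v_3 = 0.8729·2 + (-0.4364)·(-4) + 0.2182·1 = 3.7097; e_2·v_3 = (-0.2673)·2 + (-0.8018)·(-4) + (-0.5345)·1 = 2.1381.
u_3 = v_3 − 3.7097·e_1 − 2.1381·e_2 = (-0.6667, -0.6667, 1.3333).
‖u_3‖ = 1.6330, so e_3 = (-0.4082, -0.4082, 0.8165).

Q = [[0.8729, -0.2673, -0.4082], [-0.4364, -0.8018, -0.4082], [0.2182, -0.5345, 0.8165]], R = [[4.5826, -3.2733, 3.7097], [0.0000, 4.2762, 2.1381], [0.0000, 0.0000, 1.6330]]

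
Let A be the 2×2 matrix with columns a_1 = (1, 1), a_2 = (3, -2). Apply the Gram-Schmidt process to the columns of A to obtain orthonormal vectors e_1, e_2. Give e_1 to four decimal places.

e_1 = a_1/‖a_1‖ = (1, 1)/1.4142 = (0.7071, 0.7071).

e_1 = (0.7071, 0.7071)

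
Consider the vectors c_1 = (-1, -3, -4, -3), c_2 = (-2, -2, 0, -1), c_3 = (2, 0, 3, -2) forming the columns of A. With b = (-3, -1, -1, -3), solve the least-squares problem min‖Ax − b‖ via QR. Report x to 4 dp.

x = (0.2727, 0.9018, 0.0579)

q_1 = c_1/‖c_1‖ = (-1, -3, -4, -3)/5.9161 = (-0.1690, -0.5071, -0.6761, -0.5071).
r_{12} = q_1·c_2 = 1.8593.
u_2 = c_2 − 1.8593·q_1 = (-1.6857, -1.0571, 1.2571, -0.0571).
‖u_2‖ = 2.3543, so q_2 = (-0.7160, -0.4490, 0.5340, -0.0243).
r_{13} = q_1·c_3 = -1.3522; r_{23} = q_2·c_3 = 0.2184.
u_3 = c_3 + 1.3522·q_1 − 0.2184·q_2 = (1.9278, -0.5876, 1.9691, -2.6804).
‖u_3‖ = 3.8889, so q_3 = (0.4957, -0.1511, 0.5063, -0.6892).
Qᵀb = (3.2116, 2.1359, 0.2253).
Back-substitute: x_3 = 0.2253/3.8889 = 0.0579.
x_2 = (2.1359 − 0.2184·0.0579)/2.3543 = 0.9018.
x_1 = (3.2116 − 1.8593·0.9018 + 1.3522·0.0579)/5.9161 = 0.2727.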